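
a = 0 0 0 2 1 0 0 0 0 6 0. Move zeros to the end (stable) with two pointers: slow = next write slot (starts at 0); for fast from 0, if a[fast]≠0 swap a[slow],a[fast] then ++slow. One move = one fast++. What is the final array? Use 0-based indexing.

(s=0,f=0) a[fast]=0 → fast++
(s=0,f=1) a[fast]=0 → fast++
(s=0,f=2) a[fast]=0 → fast++
(s=0,f=3) a[fast]=2≠0 swap→a[0]=2 → slow++,fast++
(s=1,f=4) a[fast]=1≠0 swap→a[1]=1 → slow++,fast++
(s=2,f=5) a[fast]=0 → fast++
(s=2,f=6) a[fast]=0 → fast++
(s=2,f=7) a[fast]=0 → fast++
(s=2,f=8) a[fast]=0 → fast++
(s=2,f=9) a[fast]=6≠0 swap→a[2]=6 → slow++,fast++
(s=3,f=10) a[fast]=0 → fast++

[2, 1, 6, 0, 0, 0, 0, 0, 0, 0, 0]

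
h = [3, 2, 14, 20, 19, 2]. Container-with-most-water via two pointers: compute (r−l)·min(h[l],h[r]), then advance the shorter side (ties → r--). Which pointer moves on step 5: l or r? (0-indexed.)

r

[0,5] min(3,2)*5=10 best=10 * → r--
[0,4] min(3,19)*4=12 best=12 * → l++
[1,4] min(2,19)*3=6 best=12 → l++
[2,4] min(14,19)*2=28 best=28 * → l++
[3,4] min(20,19)*1=19 best=28 → r--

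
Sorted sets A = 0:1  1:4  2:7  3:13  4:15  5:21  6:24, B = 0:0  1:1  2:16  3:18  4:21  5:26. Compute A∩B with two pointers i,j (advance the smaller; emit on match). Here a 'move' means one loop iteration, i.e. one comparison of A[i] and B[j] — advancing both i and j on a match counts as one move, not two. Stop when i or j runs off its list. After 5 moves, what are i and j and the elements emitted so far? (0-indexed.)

i=4, j=2, emitted=[1]

[i=0,j=0] 1>0 → j++
[i=0,j=1] 1==1 emit → i++,j++
[i=1,j=2] 4<16 → i++
[i=2,j=2] 7<16 → i++
[i=3,j=2] 13<16 → i++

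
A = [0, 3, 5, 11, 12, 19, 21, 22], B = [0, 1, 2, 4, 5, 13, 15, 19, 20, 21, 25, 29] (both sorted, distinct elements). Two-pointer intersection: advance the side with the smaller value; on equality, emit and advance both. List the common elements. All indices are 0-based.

[i=0,j=0] 0==0 emit → i++,j++
[i=1,j=1] 3>1 → j++
[i=1,j=2] 3>2 → j++
[i=1,j=3] 3<4 → i++
[i=2,j=3] 5>4 → j++
[i=2,j=4] 5==5 emit → i++,j++
[i=3,j=5] 11<13 → i++
[i=4,j=5] 12<13 → i++
[i=5,j=5] 19>13 → j++
[i=5,j=6] 19>15 → j++
[i=5,j=7] 19==19 emit → i++,j++
[i=6,j=8] 21>20 → j++
[i=6,j=9] 21==21 emit → i++,j++
[i=7,j=10] 22<25 → i++

intersection = [0, 5, 19, 21]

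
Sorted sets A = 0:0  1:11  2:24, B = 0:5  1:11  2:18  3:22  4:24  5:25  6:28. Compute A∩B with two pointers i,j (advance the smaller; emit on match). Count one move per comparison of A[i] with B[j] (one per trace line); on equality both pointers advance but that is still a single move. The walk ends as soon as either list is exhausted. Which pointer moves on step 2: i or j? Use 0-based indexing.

j

[i=0,j=0] 0<5 → i++
[i=1,j=0] 11>5 → j++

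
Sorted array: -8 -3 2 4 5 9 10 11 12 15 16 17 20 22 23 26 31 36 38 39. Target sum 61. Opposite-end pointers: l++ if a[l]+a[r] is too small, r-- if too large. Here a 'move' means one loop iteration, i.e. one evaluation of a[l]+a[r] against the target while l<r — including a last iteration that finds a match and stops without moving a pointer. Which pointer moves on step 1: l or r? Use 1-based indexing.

[1,20] -8+39=31 <61 → l++

l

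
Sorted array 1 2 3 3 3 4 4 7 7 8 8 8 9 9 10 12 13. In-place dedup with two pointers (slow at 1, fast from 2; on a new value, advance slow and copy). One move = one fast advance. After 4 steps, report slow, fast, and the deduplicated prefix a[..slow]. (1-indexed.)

slow=1 fast=2: a[fast]=2≠a[slow]=1 write a[2]=2, slow++,fast++
slow=2 fast=3: a[fast]=3≠a[slow]=2 write a[3]=3, slow++,fast++
slow=3 fast=4: a[fast]=3=a[slow] dup, fast++
slow=3 fast=5: a[fast]=3=a[slow] dup, fast++

slow=3, fast=6, prefix=[1, 2, 3]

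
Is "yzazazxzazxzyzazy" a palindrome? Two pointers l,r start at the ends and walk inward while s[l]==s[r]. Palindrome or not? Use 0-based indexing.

not a palindrome (mismatch at 4,12)

l=0 r=16: 'y'=='y', l++,r--
l=1 r=15: 'z'=='z', l++,r--
l=2 r=14: 'a'=='a', l++,r--
l=3 r=13: 'z'=='z', l++,r--
l=4 r=12: 'a'!='y', stop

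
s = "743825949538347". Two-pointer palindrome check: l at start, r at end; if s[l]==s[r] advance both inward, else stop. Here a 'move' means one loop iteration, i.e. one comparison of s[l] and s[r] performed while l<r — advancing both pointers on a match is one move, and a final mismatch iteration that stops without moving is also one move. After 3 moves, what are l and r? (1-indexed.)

l=4, r=12

l=1 r=15: '7'=='7', l++,r--
l=2 r=14: '4'=='4', l++,r--
l=3 r=13: '3'=='3', l++,r--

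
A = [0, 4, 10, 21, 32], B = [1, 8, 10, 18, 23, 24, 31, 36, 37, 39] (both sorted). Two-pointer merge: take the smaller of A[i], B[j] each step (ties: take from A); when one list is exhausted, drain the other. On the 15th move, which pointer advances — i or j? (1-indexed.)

j

i=1 j=1: A[i]=0<=B[j]=1 take 0, i++
i=2 j=1: A[i]=4>B[j]=1 take 1, j++
i=2 j=2: A[i]=4<=B[j]=8 take 4, i++
i=3 j=2: A[i]=10>B[j]=8 take 8, j++
i=3 j=3: A[i]=10<=B[j]=10 take 10, i++
i=4 j=3: A[i]=21>B[j]=10 take 10, j++
i=4 j=4: A[i]=21>B[j]=18 take 18, j++
i=4 j=5: A[i]=21<=B[j]=23 take 21, i++
i=5 j=5: A[i]=32>B[j]=23 take 23, j++
i=5 j=6: A[i]=32>B[j]=24 take 24, j++
i=5 j=7: A[i]=32>B[j]=31 take 31, j++
i=5 j=8: A[i]=32<=B[j]=36 take 32, i++
i=6 j=8: A done, take B[j]=36, j++
i=6 j=9: A done, take B[j]=37, j++
i=6 j=10: A done, take B[j]=39, j++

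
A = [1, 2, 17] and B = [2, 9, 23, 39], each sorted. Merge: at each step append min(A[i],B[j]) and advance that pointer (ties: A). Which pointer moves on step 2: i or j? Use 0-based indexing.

i

i=0 j=0: A[i]=1<=B[j]=2 take 1, i++
i=1 j=0: A[i]=2<=B[j]=2 take 2, i++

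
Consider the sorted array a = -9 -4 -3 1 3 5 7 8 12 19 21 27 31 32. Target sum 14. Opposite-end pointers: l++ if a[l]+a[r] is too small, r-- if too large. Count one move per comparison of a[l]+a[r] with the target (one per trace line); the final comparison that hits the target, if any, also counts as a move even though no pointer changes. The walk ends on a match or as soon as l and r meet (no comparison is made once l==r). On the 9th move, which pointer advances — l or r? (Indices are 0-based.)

l=0 r=13: -9+32=23 >14, r--
l=0 r=12: -9+31=22 >14, r--
l=0 r=11: -9+27=18 >14, r--
l=0 r=10: -9+21=12 <14, l++
l=1 r=10: -4+21=17 >14, r--
l=1 r=9: -4+19=15 >14, r--
l=1 r=8: -4+12=8 <14, l++
l=2 r=8: -3+12=9 <14, l++
l=3 r=8: 1+12=13 <14, l++

l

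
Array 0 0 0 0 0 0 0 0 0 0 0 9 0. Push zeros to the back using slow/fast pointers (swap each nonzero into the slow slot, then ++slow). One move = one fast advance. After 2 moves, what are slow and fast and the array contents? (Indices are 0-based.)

slow=0, fast=2, a=[0, 0, 0, 0, 0, 0, 0, 0, 0, 0, 0, 9, 0]

(s=0,f=0) a[fast]=0 → fast++
(s=0,f=1) a[fast]=0 → fast++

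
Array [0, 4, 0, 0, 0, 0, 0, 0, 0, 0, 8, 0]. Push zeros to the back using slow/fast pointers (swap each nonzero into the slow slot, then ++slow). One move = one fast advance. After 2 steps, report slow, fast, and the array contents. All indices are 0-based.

(s=0,f=0) a[fast]=0 → fast++
(s=0,f=1) a[fast]=4≠0 swap→a[0]=4 → slow++,fast++

slow=1, fast=2, a=[4, 0, 0, 0, 0, 0, 0, 0, 0, 0, 8, 0]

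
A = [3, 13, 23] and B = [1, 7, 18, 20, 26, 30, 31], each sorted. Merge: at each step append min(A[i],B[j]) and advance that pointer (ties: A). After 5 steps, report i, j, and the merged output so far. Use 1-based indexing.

i=3, j=4, merged so far=[1, 3, 7, 13, 18]

[i=1,j=1] A[i]=3>B[j]=1 take 1 → j++
[i=1,j=2] A[i]=3<=B[j]=7 take 3 → i++
[i=2,j=2] A[i]=13>B[j]=7 take 7 → j++
[i=2,j=3] A[i]=13<=B[j]=18 take 13 → i++
[i=3,j=3] A[i]=23>B[j]=18 take 18 → j++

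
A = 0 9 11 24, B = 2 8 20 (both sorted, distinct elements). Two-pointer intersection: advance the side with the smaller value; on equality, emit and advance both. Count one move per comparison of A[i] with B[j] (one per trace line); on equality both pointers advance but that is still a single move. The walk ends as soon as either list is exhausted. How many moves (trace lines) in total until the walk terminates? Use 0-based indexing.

6 moves

i=0 j=0: 0<2, i++
i=1 j=0: 9>2, j++
i=1 j=1: 9>8, j++
i=1 j=2: 9<20, i++
i=2 j=2: 11<20, i++
i=3 j=2: 24>20, j++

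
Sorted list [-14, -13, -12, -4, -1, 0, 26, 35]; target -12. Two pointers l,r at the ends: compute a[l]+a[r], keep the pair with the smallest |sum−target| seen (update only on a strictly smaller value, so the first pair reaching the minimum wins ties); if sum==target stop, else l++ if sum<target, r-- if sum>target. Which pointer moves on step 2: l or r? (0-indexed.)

r

[0,7] -14+35=21 d=33 * → r--
[0,6] -14+26=12 d=24 * → r--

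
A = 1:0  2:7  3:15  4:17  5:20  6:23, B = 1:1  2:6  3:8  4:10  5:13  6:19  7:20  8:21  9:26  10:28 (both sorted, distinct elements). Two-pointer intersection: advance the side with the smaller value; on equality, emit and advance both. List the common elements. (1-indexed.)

intersection = [20]

i=1 j=1: 0<1, i++
i=2 j=1: 7>1, j++
i=2 j=2: 7>6, j++
i=2 j=3: 7<8, i++
i=3 j=3: 15>8, j++
i=3 j=4: 15>10, j++
i=3 j=5: 15>13, j++
i=3 j=6: 15<19, i++
i=4 j=6: 17<19, i++
i=5 j=6: 20>19, j++
i=5 j=7: 20==20 emit, i++,j++
i=6 j=8: 23>21, j++
i=6 j=9: 23<26, i++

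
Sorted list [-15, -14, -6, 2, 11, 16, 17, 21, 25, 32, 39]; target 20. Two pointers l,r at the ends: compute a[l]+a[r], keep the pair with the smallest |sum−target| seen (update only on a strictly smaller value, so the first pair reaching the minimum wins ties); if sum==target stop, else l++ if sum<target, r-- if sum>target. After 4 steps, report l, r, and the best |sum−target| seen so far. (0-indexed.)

[0,10] -15+39=24 d=4 * → r--
[0,9] -15+32=17 d=3 * → l++
[1,9] -14+32=18 d=2 * → l++
[2,9] -6+32=26 d=6 → r--

l=2, r=8, best |Δ|=2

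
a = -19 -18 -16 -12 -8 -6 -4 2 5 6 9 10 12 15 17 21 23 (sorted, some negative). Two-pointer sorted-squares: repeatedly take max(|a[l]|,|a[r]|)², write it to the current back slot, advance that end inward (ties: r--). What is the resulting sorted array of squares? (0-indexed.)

l=0 r=16: |-19|<=|23| out[16]=529, r--
l=0 r=15: |-19|<=|21| out[15]=441, r--
l=0 r=14: |-19|>|17| out[14]=361, l++
l=1 r=14: |-18|>|17| out[13]=324, l++
l=2 r=14: |-16|<=|17| out[12]=289, r--
l=2 r=13: |-16|>|15| out[11]=256, l++
l=3 r=13: |-12|<=|15| out[10]=225, r--
l=3 r=12: |-12|<=|12| out[9]=144, r--
l=3 r=11: |-12|>|10| out[8]=144, l++
l=4 r=11: |-8|<=|10| out[7]=100, r--
l=4 r=10: |-8|<=|9| out[6]=81, r--
l=4 r=9: |-8|>|6| out[5]=64, l++
l=5 r=9: |-6|<=|6| out[4]=36, r--
l=5 r=8: |-6|>|5| out[3]=36, l++
l=6 r=8: |-4|<=|5| out[2]=25, r--
l=6 r=7: |-4|>|2| out[1]=16, l++
l=7 r=7: |2|<=|2| out[0]=4, r--

[4, 16, 25, 36, 36, 64, 81, 100, 144, 144, 225, 256, 289, 324, 361, 441, 529]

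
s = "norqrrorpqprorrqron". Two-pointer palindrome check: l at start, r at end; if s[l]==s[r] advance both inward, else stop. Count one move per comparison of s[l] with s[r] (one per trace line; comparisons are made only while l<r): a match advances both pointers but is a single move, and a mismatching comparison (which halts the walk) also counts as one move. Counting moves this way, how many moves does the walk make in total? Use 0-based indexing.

9 moves

l=0 r=18: 'n'=='n', l++,r--
l=1 r=17: 'o'=='o', l++,r--
l=2 r=16: 'r'=='r', l++,r--
l=3 r=15: 'q'=='q', l++,r--
l=4 r=14: 'r'=='r', l++,r--
l=5 r=13: 'r'=='r', l++,r--
l=6 r=12: 'o'=='o', l++,r--
l=7 r=11: 'r'=='r', l++,r--
l=8 r=10: 'p'=='p', l++,r--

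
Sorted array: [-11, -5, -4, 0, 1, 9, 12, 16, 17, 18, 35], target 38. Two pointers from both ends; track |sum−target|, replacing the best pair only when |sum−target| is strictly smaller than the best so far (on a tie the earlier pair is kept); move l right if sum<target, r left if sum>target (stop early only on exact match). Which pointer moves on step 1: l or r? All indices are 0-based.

l=0 r=10: -11+35=24 d=14 *, l++

l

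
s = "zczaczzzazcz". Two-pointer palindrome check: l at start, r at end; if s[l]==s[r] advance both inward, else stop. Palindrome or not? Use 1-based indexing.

[1,12] 'z'=='z' → l++,r--
[2,11] 'c'=='c' → l++,r--
[3,10] 'z'=='z' → l++,r--
[4,9] 'a'=='a' → l++,r--
[5,8] 'c'!='z' → stop

not a palindrome (mismatch at 5,8)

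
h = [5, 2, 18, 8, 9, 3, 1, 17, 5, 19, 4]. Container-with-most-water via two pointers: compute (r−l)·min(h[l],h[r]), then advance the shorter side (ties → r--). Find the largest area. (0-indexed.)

[0,10] min(5,4)*10=40 best=40 * → r--
[0,9] min(5,19)*9=45 best=45 * → l++
[1,9] min(2,19)*8=16 best=45 → l++
[2,9] min(18,19)*7=126 best=126 * → l++
[3,9] min(8,19)*6=48 best=126 → l++
[4,9] min(9,19)*5=45 best=126 → l++
[5,9] min(3,19)*4=12 best=126 → l++
[6,9] min(1,19)*3=3 best=126 → l++
[7,9] min(17,19)*2=34 best=126 → l++
[8,9] min(5,19)*1=5 best=126 → l++

max area = 126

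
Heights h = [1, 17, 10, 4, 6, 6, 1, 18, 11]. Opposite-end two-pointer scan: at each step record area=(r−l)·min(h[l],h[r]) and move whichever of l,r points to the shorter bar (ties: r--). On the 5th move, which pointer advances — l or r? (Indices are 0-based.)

l=0 r=8: min(1,11)*8=8 best=8 *, l++
l=1 r=8: min(17,11)*7=77 best=77 *, r--
l=1 r=7: min(17,18)*6=102 best=102 *, l++
l=2 r=7: min(10,18)*5=50 best=102, l++
l=3 r=7: min(4,18)*4=16 best=102, l++

l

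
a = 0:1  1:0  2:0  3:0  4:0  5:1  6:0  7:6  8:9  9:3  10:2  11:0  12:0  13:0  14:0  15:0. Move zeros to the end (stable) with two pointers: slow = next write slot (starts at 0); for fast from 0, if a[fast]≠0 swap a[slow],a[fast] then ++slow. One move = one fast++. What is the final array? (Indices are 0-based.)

slow=0 fast=0: a[fast]=1≠0 swap→a[0]=1, slow++,fast++
slow=1 fast=1: a[fast]=0, fast++
slow=1 fast=2: a[fast]=0, fast++
slow=1 fast=3: a[fast]=0, fast++
slow=1 fast=4: a[fast]=0, fast++
slow=1 fast=5: a[fast]=1≠0 swap→a[1]=1, slow++,fast++
slow=2 fast=6: a[fast]=0, fast++
slow=2 fast=7: a[fast]=6≠0 swap→a[2]=6, slow++,fast++
slow=3 fast=8: a[fast]=9≠0 swap→a[3]=9, slow++,fast++
slow=4 fast=9: a[fast]=3≠0 swap→a[4]=3, slow++,fast++
slow=5 fast=10: a[fast]=2≠0 swap→a[5]=2, slow++,fast++
slow=6 fast=11: a[fast]=0, fast++
slow=6 fast=12: a[fast]=0, fast++
slow=6 fast=13: a[fast]=0, fast++
slow=6 fast=14: a[fast]=0, fast++
slow=6 fast=15: a[fast]=0, fast++

[1, 1, 6, 9, 3, 2, 0, 0, 0, 0, 0, 0, 0, 0, 0, 0]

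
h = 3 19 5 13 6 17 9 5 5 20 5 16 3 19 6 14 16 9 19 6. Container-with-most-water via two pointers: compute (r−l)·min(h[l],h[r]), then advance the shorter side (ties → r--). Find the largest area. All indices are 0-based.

l=0 r=19: min(3,6)*19=57 best=57 *, l++
l=1 r=19: min(19,6)*18=108 best=108 *, r--
l=1 r=18: min(19,19)*17=323 best=323 *, r--
l=1 r=17: min(19,9)*16=144 best=323, r--
l=1 r=16: min(19,16)*15=240 best=323, r--
l=1 r=15: min(19,14)*14=196 best=323, r--
l=1 r=14: min(19,6)*13=78 best=323, r--
l=1 r=13: min(19,19)*12=228 best=323, r--
l=1 r=12: min(19,3)*11=33 best=323, r--
l=1 r=11: min(19,16)*10=160 best=323, r--
l=1 r=10: min(19,5)*9=45 best=323, r--
l=1 r=9: min(19,20)*8=152 best=323, l++
l=2 r=9: min(5,20)*7=35 best=323, l++
l=3 r=9: min(13,20)*6=78 best=323, l++
l=4 r=9: min(6,20)*5=30 best=323, l++
l=5 r=9: min(17,20)*4=68 best=323, l++
l=6 r=9: min(9,20)*3=27 best=323, l++
l=7 r=9: min(5,20)*2=10 best=323, l++
l=8 r=9: min(5,20)*1=5 best=323, l++

max area = 323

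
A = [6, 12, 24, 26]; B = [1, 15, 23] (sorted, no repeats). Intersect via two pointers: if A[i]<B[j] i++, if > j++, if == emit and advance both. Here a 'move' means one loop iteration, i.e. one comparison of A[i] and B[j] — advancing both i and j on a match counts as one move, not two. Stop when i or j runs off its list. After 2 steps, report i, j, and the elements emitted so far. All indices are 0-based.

i=1, j=1, emitted=[]

[i=0,j=0] 6>1 → j++
[i=0,j=1] 6<15 → i++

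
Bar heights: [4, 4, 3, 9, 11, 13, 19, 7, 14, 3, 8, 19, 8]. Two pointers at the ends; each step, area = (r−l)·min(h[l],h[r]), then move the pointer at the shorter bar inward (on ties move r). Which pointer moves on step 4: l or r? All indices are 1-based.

[1,13] min(4,8)*12=48 best=48 * → l++
[2,13] min(4,8)*11=44 best=48 → l++
[3,13] min(3,8)*10=30 best=48 → l++
[4,13] min(9,8)*9=72 best=72 * → r--

r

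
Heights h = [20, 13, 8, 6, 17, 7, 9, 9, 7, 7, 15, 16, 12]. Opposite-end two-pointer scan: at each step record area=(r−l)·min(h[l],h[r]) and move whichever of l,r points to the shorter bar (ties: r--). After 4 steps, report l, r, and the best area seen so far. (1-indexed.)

[1,13] min(20,12)*12=144 best=144 * → r--
[1,12] min(20,16)*11=176 best=176 * → r--
[1,11] min(20,15)*10=150 best=176 → r--
[1,10] min(20,7)*9=63 best=176 → r--

l=1, r=9, best area=176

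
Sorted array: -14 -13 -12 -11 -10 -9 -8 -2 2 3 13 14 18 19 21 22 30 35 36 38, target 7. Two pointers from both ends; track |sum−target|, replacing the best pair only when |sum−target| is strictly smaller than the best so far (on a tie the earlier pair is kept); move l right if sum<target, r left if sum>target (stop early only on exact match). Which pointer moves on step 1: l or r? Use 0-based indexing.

r

l=0 r=19: -14+38=24 d=17 *, r--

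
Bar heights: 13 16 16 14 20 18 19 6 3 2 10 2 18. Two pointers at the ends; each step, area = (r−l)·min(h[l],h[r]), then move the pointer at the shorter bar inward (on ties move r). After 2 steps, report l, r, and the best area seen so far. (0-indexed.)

l=2, r=12, best area=176

l=0 r=12: min(13,18)*12=156 best=156 *, l++
l=1 r=12: min(16,18)*11=176 best=176 *, l++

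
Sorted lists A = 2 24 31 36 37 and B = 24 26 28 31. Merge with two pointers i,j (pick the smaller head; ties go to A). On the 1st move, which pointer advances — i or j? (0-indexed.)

i

i=0 j=0: A[i]=2<=B[j]=24 take 2, i++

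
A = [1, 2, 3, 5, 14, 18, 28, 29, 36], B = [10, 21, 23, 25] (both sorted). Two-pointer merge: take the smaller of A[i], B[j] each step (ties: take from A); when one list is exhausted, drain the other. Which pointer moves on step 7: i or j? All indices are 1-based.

i=1 j=1: A[i]=1<=B[j]=10 take 1, i++
i=2 j=1: A[i]=2<=B[j]=10 take 2, i++
i=3 j=1: A[i]=3<=B[j]=10 take 3, i++
i=4 j=1: A[i]=5<=B[j]=10 take 5, i++
i=5 j=1: A[i]=14>B[j]=10 take 10, j++
i=5 j=2: A[i]=14<=B[j]=21 take 14, i++
i=6 j=2: A[i]=18<=B[j]=21 take 18, i++

i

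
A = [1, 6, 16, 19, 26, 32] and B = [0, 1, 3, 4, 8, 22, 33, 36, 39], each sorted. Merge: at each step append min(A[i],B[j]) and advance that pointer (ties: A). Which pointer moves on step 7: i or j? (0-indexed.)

j

[i=0,j=0] A[i]=1>B[j]=0 take 0 → j++
[i=0,j=1] A[i]=1<=B[j]=1 take 1 → i++
[i=1,j=1] A[i]=6>B[j]=1 take 1 → j++
[i=1,j=2] A[i]=6>B[j]=3 take 3 → j++
[i=1,j=3] A[i]=6>B[j]=4 take 4 → j++
[i=1,j=4] A[i]=6<=B[j]=8 take 6 → i++
[i=2,j=4] A[i]=16>B[j]=8 take 8 → j++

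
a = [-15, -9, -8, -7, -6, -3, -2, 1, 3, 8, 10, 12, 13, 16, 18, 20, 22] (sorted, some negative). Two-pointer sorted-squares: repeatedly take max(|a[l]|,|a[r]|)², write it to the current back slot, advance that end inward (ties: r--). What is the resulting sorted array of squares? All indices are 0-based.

[0,16] |-15|<=|22| out[16]=484 → r--
[0,15] |-15|<=|20| out[15]=400 → r--
[0,14] |-15|<=|18| out[14]=324 → r--
[0,13] |-15|<=|16| out[13]=256 → r--
[0,12] |-15|>|13| out[12]=225 → l++
[1,12] |-9|<=|13| out[11]=169 → r--
[1,11] |-9|<=|12| out[10]=144 → r--
[1,10] |-9|<=|10| out[9]=100 → r--
[1,9] |-9|>|8| out[8]=81 → l++
[2,9] |-8|<=|8| out[7]=64 → r--
[2,8] |-8|>|3| out[6]=64 → l++
[3,8] |-7|>|3| out[5]=49 → l++
[4,8] |-6|>|3| out[4]=36 → l++
[5,8] |-3|<=|3| out[3]=9 → r--
[5,7] |-3|>|1| out[2]=9 → l++
[6,7] |-2|>|1| out[1]=4 → l++
[7,7] |1|<=|1| out[0]=1 → r--

[1, 4, 9, 9, 36, 49, 64, 64, 81, 100, 144, 169, 225, 256, 324, 400, 484]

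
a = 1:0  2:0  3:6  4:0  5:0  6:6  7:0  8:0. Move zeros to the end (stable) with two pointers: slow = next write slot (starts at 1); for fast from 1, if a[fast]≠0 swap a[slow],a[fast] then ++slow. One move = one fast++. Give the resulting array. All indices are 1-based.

[6, 6, 0, 0, 0, 0, 0, 0]

slow=1 fast=1: a[fast]=0, fast++
slow=1 fast=2: a[fast]=0, fast++
slow=1 fast=3: a[fast]=6≠0 swap→a[1]=6, slow++,fast++
slow=2 fast=4: a[fast]=0, fast++
slow=2 fast=5: a[fast]=0, fast++
slow=2 fast=6: a[fast]=6≠0 swap→a[2]=6, slow++,fast++
slow=3 fast=7: a[fast]=0, fast++
slow=3 fast=8: a[fast]=0, fast++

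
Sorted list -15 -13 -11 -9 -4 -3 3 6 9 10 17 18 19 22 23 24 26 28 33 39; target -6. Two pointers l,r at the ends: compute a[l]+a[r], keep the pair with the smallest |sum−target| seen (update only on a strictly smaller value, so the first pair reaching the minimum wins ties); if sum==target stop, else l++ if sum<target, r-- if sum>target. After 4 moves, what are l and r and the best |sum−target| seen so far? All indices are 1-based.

l=1 r=20: -15+39=24 d=30 *, r--
l=1 r=19: -15+33=18 d=24 *, r--
l=1 r=18: -15+28=13 d=19 *, r--
l=1 r=17: -15+26=11 d=17 *, r--

l=1, r=16, best |Δ|=17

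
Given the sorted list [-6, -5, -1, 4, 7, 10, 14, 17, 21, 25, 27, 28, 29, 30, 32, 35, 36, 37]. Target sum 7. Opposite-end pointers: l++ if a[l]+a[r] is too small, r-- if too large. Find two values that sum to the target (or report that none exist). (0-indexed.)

l=0 r=17: -6+37=31 >7, r--
l=0 r=16: -6+36=30 >7, r--
l=0 r=15: -6+35=29 >7, r--
l=0 r=14: -6+32=26 >7, r--
l=0 r=13: -6+30=24 >7, r--
l=0 r=12: -6+29=23 >7, r--
l=0 r=11: -6+28=22 >7, r--
l=0 r=10: -6+27=21 >7, r--
l=0 r=9: -6+25=19 >7, r--
l=0 r=8: -6+21=15 >7, r--
l=0 r=7: -6+17=11 >7, r--
l=0 r=6: -6+14=8 >7, r--
l=0 r=5: -6+10=4 <7, l++
l=1 r=5: -5+10=5 <7, l++
l=2 r=5: -1+10=9 >7, r--
l=2 r=4: -1+7=6 <7, l++
l=3 r=4: 4+7=11 >7, r--

no pair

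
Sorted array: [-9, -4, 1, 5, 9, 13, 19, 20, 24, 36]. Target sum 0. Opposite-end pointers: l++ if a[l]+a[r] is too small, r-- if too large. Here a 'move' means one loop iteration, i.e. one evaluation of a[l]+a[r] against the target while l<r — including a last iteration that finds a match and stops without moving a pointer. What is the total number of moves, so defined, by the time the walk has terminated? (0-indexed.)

6 moves

l=0 r=9: -9+36=27 >0, r--
l=0 r=8: -9+24=15 >0, r--
l=0 r=7: -9+20=11 >0, r--
l=0 r=6: -9+19=10 >0, r--
l=0 r=5: -9+13=4 >0, r--
l=0 r=4: -9+9=0, found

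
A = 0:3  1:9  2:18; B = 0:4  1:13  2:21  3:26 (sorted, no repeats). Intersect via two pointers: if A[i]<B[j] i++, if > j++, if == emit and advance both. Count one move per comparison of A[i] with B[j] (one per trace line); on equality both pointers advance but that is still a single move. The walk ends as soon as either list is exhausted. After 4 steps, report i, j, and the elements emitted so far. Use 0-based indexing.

i=2, j=2, emitted=[]

[i=0,j=0] 3<4 → i++
[i=1,j=0] 9>4 → j++
[i=1,j=1] 9<13 → i++
[i=2,j=1] 18>13 → j++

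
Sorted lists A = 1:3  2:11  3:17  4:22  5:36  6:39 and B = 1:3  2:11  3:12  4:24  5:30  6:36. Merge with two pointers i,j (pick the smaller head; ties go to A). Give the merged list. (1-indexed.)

[3, 3, 11, 11, 12, 17, 22, 24, 30, 36, 36, 39]

i=1 j=1: A[i]=3<=B[j]=3 take 3, i++
i=2 j=1: A[i]=11>B[j]=3 take 3, j++
i=2 j=2: A[i]=11<=B[j]=11 take 11, i++
i=3 j=2: A[i]=17>B[j]=11 take 11, j++
i=3 j=3: A[i]=17>B[j]=12 take 12, j++
i=3 j=4: A[i]=17<=B[j]=24 take 17, i++
i=4 j=4: A[i]=22<=B[j]=24 take 22, i++
i=5 j=4: A[i]=36>B[j]=24 take 24, j++
i=5 j=5: A[i]=36>B[j]=30 take 30, j++
i=5 j=6: A[i]=36<=B[j]=36 take 36, i++
i=6 j=6: A[i]=39>B[j]=36 take 36, j++
i=6 j=7: B done, take A[i]=39, i++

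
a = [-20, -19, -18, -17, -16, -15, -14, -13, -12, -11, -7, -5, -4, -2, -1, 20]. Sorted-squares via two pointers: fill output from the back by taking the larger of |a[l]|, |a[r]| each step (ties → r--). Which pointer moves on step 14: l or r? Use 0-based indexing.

l

l=0 r=15: |-20|<=|20| out[15]=400, r--
l=0 r=14: |-20|>|-1| out[14]=400, l++
l=1 r=14: |-19|>|-1| out[13]=361, l++
l=2 r=14: |-18|>|-1| out[12]=324, l++
l=3 r=14: |-17|>|-1| out[11]=289, l++
l=4 r=14: |-16|>|-1| out[10]=256, l++
l=5 r=14: |-15|>|-1| out[9]=225, l++
l=6 r=14: |-14|>|-1| out[8]=196, l++
l=7 r=14: |-13|>|-1| out[7]=169, l++
l=8 r=14: |-12|>|-1| out[6]=144, l++
l=9 r=14: |-11|>|-1| out[5]=121, l++
l=10 r=14: |-7|>|-1| out[4]=49, l++
l=11 r=14: |-5|>|-1| out[3]=25, l++
l=12 r=14: |-4|>|-1| out[2]=16, l++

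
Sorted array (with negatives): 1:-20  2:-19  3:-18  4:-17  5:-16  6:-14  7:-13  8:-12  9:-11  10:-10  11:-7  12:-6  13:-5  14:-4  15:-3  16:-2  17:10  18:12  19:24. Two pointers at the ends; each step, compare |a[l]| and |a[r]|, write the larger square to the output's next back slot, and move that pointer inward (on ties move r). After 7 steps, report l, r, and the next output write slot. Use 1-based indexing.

l=1 r=19: |-20|<=|24| out[19]=576, r--
l=1 r=18: |-20|>|12| out[18]=400, l++
l=2 r=18: |-19|>|12| out[17]=361, l++
l=3 r=18: |-18|>|12| out[16]=324, l++
l=4 r=18: |-17|>|12| out[15]=289, l++
l=5 r=18: |-16|>|12| out[14]=256, l++
l=6 r=18: |-14|>|12| out[13]=196, l++

l=7, r=18, next write slot=12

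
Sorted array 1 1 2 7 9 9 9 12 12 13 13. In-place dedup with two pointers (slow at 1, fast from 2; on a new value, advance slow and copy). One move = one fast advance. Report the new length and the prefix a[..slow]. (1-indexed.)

slow=1 fast=2: a[fast]=1=a[slow] dup, fast++
slow=1 fast=3: a[fast]=2≠a[slow]=1 write a[2]=2, slow++,fast++
slow=2 fast=4: a[fast]=7≠a[slow]=2 write a[3]=7, slow++,fast++
slow=3 fast=5: a[fast]=9≠a[slow]=7 write a[4]=9, slow++,fast++
slow=4 fast=6: a[fast]=9=a[slow] dup, fast++
slow=4 fast=7: a[fast]=9=a[slow] dup, fast++
slow=4 fast=8: a[fast]=12≠a[slow]=9 write a[5]=12, slow++,fast++
slow=5 fast=9: a[fast]=12=a[slow] dup, fast++
slow=5 fast=10: a[fast]=13≠a[slow]=12 write a[6]=13, slow++,fast++
slow=6 fast=11: a[fast]=13=a[slow] dup, fast++

length 6; prefix = [1, 2, 7, 9, 12, 13]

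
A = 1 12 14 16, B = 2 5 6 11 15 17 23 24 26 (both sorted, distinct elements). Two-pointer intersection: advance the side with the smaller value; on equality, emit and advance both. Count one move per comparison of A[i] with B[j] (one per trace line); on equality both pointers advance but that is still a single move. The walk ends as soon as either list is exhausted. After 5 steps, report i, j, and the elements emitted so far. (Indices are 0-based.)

[i=0,j=0] 1<2 → i++
[i=1,j=0] 12>2 → j++
[i=1,j=1] 12>5 → j++
[i=1,j=2] 12>6 → j++
[i=1,j=3] 12>11 → j++

i=1, j=4, emitted=[]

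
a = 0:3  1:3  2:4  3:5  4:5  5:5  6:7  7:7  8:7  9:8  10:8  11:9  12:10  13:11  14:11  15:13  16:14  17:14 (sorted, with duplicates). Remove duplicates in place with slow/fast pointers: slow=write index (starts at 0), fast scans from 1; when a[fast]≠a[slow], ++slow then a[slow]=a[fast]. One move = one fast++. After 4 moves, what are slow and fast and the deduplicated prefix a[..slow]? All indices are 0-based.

slow=2, fast=5, prefix=[3, 4, 5]

(s=0,f=1) a[fast]=3=a[slow] dup → fast++
(s=0,f=2) a[fast]=4≠a[slow]=3 write a[1]=4 → slow++,fast++
(s=1,f=3) a[fast]=5≠a[slow]=4 write a[2]=5 → slow++,fast++
(s=2,f=4) a[fast]=5=a[slow] dup → fast++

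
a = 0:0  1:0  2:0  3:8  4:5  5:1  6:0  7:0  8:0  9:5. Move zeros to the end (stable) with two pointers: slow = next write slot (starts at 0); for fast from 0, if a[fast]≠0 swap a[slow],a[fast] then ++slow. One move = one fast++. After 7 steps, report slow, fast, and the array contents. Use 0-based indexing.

slow=3, fast=7, a=[8, 5, 1, 0, 0, 0, 0, 0, 0, 5]

slow=0 fast=0: a[fast]=0, fast++
slow=0 fast=1: a[fast]=0, fast++
slow=0 fast=2: a[fast]=0, fast++
slow=0 fast=3: a[fast]=8≠0 swap→a[0]=8, slow++,fast++
slow=1 fast=4: a[fast]=5≠0 swap→a[1]=5, slow++,fast++
slow=2 fast=5: a[fast]=1≠0 swap→a[2]=1, slow++,fast++
slow=3 fast=6: a[fast]=0, fast++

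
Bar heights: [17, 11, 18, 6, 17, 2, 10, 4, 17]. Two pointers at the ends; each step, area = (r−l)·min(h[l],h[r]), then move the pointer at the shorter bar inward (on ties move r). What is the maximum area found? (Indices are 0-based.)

l=0 r=8: min(17,17)*8=136 best=136 *, r--
l=0 r=7: min(17,4)*7=28 best=136, r--
l=0 r=6: min(17,10)*6=60 best=136, r--
l=0 r=5: min(17,2)*5=10 best=136, r--
l=0 r=4: min(17,17)*4=68 best=136, r--
l=0 r=3: min(17,6)*3=18 best=136, r--
l=0 r=2: min(17,18)*2=34 best=136, l++
l=1 r=2: min(11,18)*1=11 best=136, l++

max area = 136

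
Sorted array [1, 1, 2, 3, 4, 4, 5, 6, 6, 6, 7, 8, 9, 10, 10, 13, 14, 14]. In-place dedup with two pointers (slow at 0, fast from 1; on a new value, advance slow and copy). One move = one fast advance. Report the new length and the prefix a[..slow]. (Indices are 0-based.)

length 12; prefix = [1, 2, 3, 4, 5, 6, 7, 8, 9, 10, 13, 14]

slow=0 fast=1: a[fast]=1=a[slow] dup, fast++
slow=0 fast=2: a[fast]=2≠a[slow]=1 write a[1]=2, slow++,fast++
slow=1 fast=3: a[fast]=3≠a[slow]=2 write a[2]=3, slow++,fast++
slow=2 fast=4: a[fast]=4≠a[slow]=3 write a[3]=4, slow++,fast++
slow=3 fast=5: a[fast]=4=a[slow] dup, fast++
slow=3 fast=6: a[fast]=5≠a[slow]=4 write a[4]=5, slow++,fast++
slow=4 fast=7: a[fast]=6≠a[slow]=5 write a[5]=6, slow++,fast++
slow=5 fast=8: a[fast]=6=a[slow] dup, fast++
slow=5 fast=9: a[fast]=6=a[slow] dup, fast++
slow=5 fast=10: a[fast]=7≠a[slow]=6 write a[6]=7, slow++,fast++
slow=6 fast=11: a[fast]=8≠a[slow]=7 write a[7]=8, slow++,fast++
slow=7 fast=12: a[fast]=9≠a[slow]=8 write a[8]=9, slow++,fast++
slow=8 fast=13: a[fast]=10≠a[slow]=9 write a[9]=10, slow++,fast++
slow=9 fast=14: a[fast]=10=a[slow] dup, fast++
slow=9 fast=15: a[fast]=13≠a[slow]=10 write a[10]=13, slow++,fast++
slow=10 fast=16: a[fast]=14≠a[slow]=13 write a[11]=14, slow++,fast++
slow=11 fast=17: a[fast]=14=a[slow] dup, fast++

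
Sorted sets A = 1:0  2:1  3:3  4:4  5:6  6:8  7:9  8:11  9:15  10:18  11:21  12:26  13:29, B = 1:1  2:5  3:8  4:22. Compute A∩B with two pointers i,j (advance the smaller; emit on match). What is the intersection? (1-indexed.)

i=1 j=1: 0<1, i++
i=2 j=1: 1==1 emit, i++,j++
i=3 j=2: 3<5, i++
i=4 j=2: 4<5, i++
i=5 j=2: 6>5, j++
i=5 j=3: 6<8, i++
i=6 j=3: 8==8 emit, i++,j++
i=7 j=4: 9<22, i++
i=8 j=4: 11<22, i++
i=9 j=4: 15<22, i++
i=10 j=4: 18<22, i++
i=11 j=4: 21<22, i++
i=12 j=4: 26>22, j++

intersection = [1, 8]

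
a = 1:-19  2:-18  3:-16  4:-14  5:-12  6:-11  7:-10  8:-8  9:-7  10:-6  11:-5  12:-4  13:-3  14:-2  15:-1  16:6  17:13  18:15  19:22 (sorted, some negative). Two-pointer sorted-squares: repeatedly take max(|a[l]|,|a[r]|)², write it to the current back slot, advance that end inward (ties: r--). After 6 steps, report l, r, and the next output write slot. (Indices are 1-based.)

l=5, r=17, next write slot=13

l=1 r=19: |-19|<=|22| out[19]=484, r--
l=1 r=18: |-19|>|15| out[18]=361, l++
l=2 r=18: |-18|>|15| out[17]=324, l++
l=3 r=18: |-16|>|15| out[16]=256, l++
l=4 r=18: |-14|<=|15| out[15]=225, r--
l=4 r=17: |-14|>|13| out[14]=196, l++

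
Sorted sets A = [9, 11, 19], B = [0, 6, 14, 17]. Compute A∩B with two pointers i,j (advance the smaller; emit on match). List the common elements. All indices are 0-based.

[i=0,j=0] 9>0 → j++
[i=0,j=1] 9>6 → j++
[i=0,j=2] 9<14 → i++
[i=1,j=2] 11<14 → i++
[i=2,j=2] 19>14 → j++
[i=2,j=3] 19>17 → j++

intersection = []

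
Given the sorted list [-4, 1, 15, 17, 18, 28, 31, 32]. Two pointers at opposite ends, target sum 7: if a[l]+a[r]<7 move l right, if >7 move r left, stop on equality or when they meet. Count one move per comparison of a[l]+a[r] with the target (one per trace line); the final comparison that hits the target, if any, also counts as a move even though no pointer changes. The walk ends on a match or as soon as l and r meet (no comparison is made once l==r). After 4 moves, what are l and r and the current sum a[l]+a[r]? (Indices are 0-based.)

l=0, r=3, sum=13

l=0 r=7: -4+32=28 >7, r--
l=0 r=6: -4+31=27 >7, r--
l=0 r=5: -4+28=24 >7, r--
l=0 r=4: -4+18=14 >7, r--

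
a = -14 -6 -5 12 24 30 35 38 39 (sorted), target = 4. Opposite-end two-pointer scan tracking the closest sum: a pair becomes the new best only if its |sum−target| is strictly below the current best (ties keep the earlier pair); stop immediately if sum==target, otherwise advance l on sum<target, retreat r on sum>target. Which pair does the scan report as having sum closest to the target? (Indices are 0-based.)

l=0 r=8: -14+39=25 d=21 *, r--
l=0 r=7: -14+38=24 d=20 *, r--
l=0 r=6: -14+35=21 d=17 *, r--
l=0 r=5: -14+30=16 d=12 *, r--
l=0 r=4: -14+24=10 d=6 *, r--
l=0 r=3: -14+12=-2 d=6, l++
l=1 r=3: -6+12=6 d=2 *, r--
l=1 r=2: -6+-5=-11 d=15, l++

pair (-6, 12) with sum 6 (|Δ|=2)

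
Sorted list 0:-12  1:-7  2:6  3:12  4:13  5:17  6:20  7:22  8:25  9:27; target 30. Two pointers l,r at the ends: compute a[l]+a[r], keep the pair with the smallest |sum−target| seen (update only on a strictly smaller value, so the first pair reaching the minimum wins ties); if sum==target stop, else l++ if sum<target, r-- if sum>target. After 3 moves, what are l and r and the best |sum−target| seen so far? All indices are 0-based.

l=0 r=9: -12+27=15 d=15 *, l++
l=1 r=9: -7+27=20 d=10 *, l++
l=2 r=9: 6+27=33 d=3 *, r--

l=2, r=8, best |Δ|=3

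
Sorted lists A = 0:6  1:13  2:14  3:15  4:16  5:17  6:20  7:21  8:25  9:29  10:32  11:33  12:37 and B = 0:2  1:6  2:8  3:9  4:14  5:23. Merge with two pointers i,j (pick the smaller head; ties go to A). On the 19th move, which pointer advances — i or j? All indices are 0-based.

i

[i=0,j=0] A[i]=6>B[j]=2 take 2 → j++
[i=0,j=1] A[i]=6<=B[j]=6 take 6 → i++
[i=1,j=1] A[i]=13>B[j]=6 take 6 → j++
[i=1,j=2] A[i]=13>B[j]=8 take 8 → j++
[i=1,j=3] A[i]=13>B[j]=9 take 9 → j++
[i=1,j=4] A[i]=13<=B[j]=14 take 13 → i++
[i=2,j=4] A[i]=14<=B[j]=14 take 14 → i++
[i=3,j=4] A[i]=15>B[j]=14 take 14 → j++
[i=3,j=5] A[i]=15<=B[j]=23 take 15 → i++
[i=4,j=5] A[i]=16<=B[j]=23 take 16 → i++
[i=5,j=5] A[i]=17<=B[j]=23 take 17 → i++
[i=6,j=5] A[i]=20<=B[j]=23 take 20 → i++
[i=7,j=5] A[i]=21<=B[j]=23 take 21 → i++
[i=8,j=5] A[i]=25>B[j]=23 take 23 → j++
[i=8,j=6] B done, take A[i]=25 → i++
[i=9,j=6] B done, take A[i]=29 → i++
[i=10,j=6] B done, take A[i]=32 → i++
[i=11,j=6] B done, take A[i]=33 → i++
[i=12,j=6] B done, take A[i]=37 → i++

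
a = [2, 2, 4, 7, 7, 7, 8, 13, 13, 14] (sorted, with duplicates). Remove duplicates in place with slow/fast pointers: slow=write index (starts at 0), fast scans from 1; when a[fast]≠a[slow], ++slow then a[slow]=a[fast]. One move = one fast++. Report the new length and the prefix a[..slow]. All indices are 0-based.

length 6; prefix = [2, 4, 7, 8, 13, 14]

(s=0,f=1) a[fast]=2=a[slow] dup → fast++
(s=0,f=2) a[fast]=4≠a[slow]=2 write a[1]=4 → slow++,fast++
(s=1,f=3) a[fast]=7≠a[slow]=4 write a[2]=7 → slow++,fast++
(s=2,f=4) a[fast]=7=a[slow] dup → fast++
(s=2,f=5) a[fast]=7=a[slow] dup → fast++
(s=2,f=6) a[fast]=8≠a[slow]=7 write a[3]=8 → slow++,fast++
(s=3,f=7) a[fast]=13≠a[slow]=8 write a[4]=13 → slow++,fast++
(s=4,f=8) a[fast]=13=a[slow] dup → fast++
(s=4,f=9) a[fast]=14≠a[slow]=13 write a[5]=14 → slow++,fast++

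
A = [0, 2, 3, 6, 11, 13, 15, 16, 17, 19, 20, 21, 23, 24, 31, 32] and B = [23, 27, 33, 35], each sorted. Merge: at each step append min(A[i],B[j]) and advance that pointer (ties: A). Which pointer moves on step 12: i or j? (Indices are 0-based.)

i

i=0 j=0: A[i]=0<=B[j]=23 take 0, i++
i=1 j=0: A[i]=2<=B[j]=23 take 2, i++
i=2 j=0: A[i]=3<=B[j]=23 take 3, i++
i=3 j=0: A[i]=6<=B[j]=23 take 6, i++
i=4 j=0: A[i]=11<=B[j]=23 take 11, i++
i=5 j=0: A[i]=13<=B[j]=23 take 13, i++
i=6 j=0: A[i]=15<=B[j]=23 take 15, i++
i=7 j=0: A[i]=16<=B[j]=23 take 16, i++
i=8 j=0: A[i]=17<=B[j]=23 take 17, i++
i=9 j=0: A[i]=19<=B[j]=23 take 19, i++
i=10 j=0: A[i]=20<=B[j]=23 take 20, i++
i=11 j=0: A[i]=21<=B[j]=23 take 21, i++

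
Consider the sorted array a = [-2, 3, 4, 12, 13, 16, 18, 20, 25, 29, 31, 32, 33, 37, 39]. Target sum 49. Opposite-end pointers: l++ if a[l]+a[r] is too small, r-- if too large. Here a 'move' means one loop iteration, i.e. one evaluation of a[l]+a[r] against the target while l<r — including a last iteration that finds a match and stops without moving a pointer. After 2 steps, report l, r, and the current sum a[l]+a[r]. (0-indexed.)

l=2, r=14, sum=43

l=0 r=14: -2+39=37 <49, l++
l=1 r=14: 3+39=42 <49, l++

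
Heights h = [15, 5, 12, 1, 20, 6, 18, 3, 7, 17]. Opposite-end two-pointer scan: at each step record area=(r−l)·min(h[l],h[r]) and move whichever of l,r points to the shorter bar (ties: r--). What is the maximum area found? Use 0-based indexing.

[0,9] min(15,17)*9=135 best=135 * → l++
[1,9] min(5,17)*8=40 best=135 → l++
[2,9] min(12,17)*7=84 best=135 → l++
[3,9] min(1,17)*6=6 best=135 → l++
[4,9] min(20,17)*5=85 best=135 → r--
[4,8] min(20,7)*4=28 best=135 → r--
[4,7] min(20,3)*3=9 best=135 → r--
[4,6] min(20,18)*2=36 best=135 → r--
[4,5] min(20,6)*1=6 best=135 → r--

max area = 135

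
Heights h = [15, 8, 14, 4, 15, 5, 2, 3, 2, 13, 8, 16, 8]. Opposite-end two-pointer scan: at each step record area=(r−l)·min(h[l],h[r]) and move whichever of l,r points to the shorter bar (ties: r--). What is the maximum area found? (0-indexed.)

max area = 165

l=0 r=12: min(15,8)*12=96 best=96 *, r--
l=0 r=11: min(15,16)*11=165 best=165 *, l++
l=1 r=11: min(8,16)*10=80 best=165, l++
l=2 r=11: min(14,16)*9=126 best=165, l++
l=3 r=11: min(4,16)*8=32 best=165, l++
l=4 r=11: min(15,16)*7=105 best=165, l++
l=5 r=11: min(5,16)*6=30 best=165, l++
l=6 r=11: min(2,16)*5=10 best=165, l++
l=7 r=11: min(3,16)*4=12 best=165, l++
l=8 r=11: min(2,16)*3=6 best=165, l++
l=9 r=11: min(13,16)*2=26 best=165, l++
l=10 r=11: min(8,16)*1=8 best=165, l++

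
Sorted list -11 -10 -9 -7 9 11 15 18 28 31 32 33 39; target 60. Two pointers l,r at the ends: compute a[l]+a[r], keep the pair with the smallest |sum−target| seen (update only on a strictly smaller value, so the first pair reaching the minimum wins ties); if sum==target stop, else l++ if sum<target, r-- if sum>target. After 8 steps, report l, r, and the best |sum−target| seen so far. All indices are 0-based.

[0,12] -11+39=28 d=32 * → l++
[1,12] -10+39=29 d=31 * → l++
[2,12] -9+39=30 d=30 * → l++
[3,12] -7+39=32 d=28 * → l++
[4,12] 9+39=48 d=12 * → l++
[5,12] 11+39=50 d=10 * → l++
[6,12] 15+39=54 d=6 * → l++
[7,12] 18+39=57 d=3 * → l++

l=8, r=12, best |Δ|=3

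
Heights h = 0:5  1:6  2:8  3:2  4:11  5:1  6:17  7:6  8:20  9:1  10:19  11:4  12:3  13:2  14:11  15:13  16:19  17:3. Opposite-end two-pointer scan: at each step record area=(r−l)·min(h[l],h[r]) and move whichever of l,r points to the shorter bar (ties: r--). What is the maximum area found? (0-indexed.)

l=0 r=17: min(5,3)*17=51 best=51 *, r--
l=0 r=16: min(5,19)*16=80 best=80 *, l++
l=1 r=16: min(6,19)*15=90 best=90 *, l++
l=2 r=16: min(8,19)*14=112 best=112 *, l++
l=3 r=16: min(2,19)*13=26 best=112, l++
l=4 r=16: min(11,19)*12=132 best=132 *, l++
l=5 r=16: min(1,19)*11=11 best=132, l++
l=6 r=16: min(17,19)*10=170 best=170 *, l++
l=7 r=16: min(6,19)*9=54 best=170, l++
l=8 r=16: min(20,19)*8=152 best=170, r--
l=8 r=15: min(20,13)*7=91 best=170, r--
l=8 r=14: min(20,11)*6=66 best=170, r--
l=8 r=13: min(20,2)*5=10 best=170, r--
l=8 r=12: min(20,3)*4=12 best=170, r--
l=8 r=11: min(20,4)*3=12 best=170, r--
l=8 r=10: min(20,19)*2=38 best=170, r--
l=8 r=9: min(20,1)*1=1 best=170, r--

max area = 170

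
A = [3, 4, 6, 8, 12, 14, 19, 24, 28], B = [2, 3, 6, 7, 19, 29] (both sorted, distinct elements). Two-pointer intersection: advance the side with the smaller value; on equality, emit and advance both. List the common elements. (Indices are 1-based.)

i=1 j=1: 3>2, j++
i=1 j=2: 3==3 emit, i++,j++
i=2 j=3: 4<6, i++
i=3 j=3: 6==6 emit, i++,j++
i=4 j=4: 8>7, j++
i=4 j=5: 8<19, i++
i=5 j=5: 12<19, i++
i=6 j=5: 14<19, i++
i=7 j=5: 19==19 emit, i++,j++
i=8 j=6: 24<29, i++
i=9 j=6: 28<29, i++

intersection = [3, 6, 19]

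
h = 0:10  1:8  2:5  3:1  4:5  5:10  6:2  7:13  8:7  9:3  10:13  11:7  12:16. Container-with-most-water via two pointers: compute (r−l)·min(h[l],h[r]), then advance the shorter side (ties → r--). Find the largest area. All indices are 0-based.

max area = 120

[0,12] min(10,16)*12=120 best=120 * → l++
[1,12] min(8,16)*11=88 best=120 → l++
[2,12] min(5,16)*10=50 best=120 → l++
[3,12] min(1,16)*9=9 best=120 → l++
[4,12] min(5,16)*8=40 best=120 → l++
[5,12] min(10,16)*7=70 best=120 → l++
[6,12] min(2,16)*6=12 best=120 → l++
[7,12] min(13,16)*5=65 best=120 → l++
[8,12] min(7,16)*4=28 best=120 → l++
[9,12] min(3,16)*3=9 best=120 → l++
[10,12] min(13,16)*2=26 best=120 → l++
[11,12] min(7,16)*1=7 best=120 → l++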